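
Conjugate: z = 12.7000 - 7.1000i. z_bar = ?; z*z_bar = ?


z_bar = 12.7000 + 7.1000i
z*z_bar = 12.7^2 + (-7.1)^2 = 161.29 + 50.41 = 211.7

z_bar = 12.7000 + 7.1000i, z*z_bar = 211.7


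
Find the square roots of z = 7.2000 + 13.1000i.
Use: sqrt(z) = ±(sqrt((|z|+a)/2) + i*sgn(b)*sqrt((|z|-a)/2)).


|z| = sqrt(51.84+171.61) = 14.9482
sqrt((|z|+a)/2) = sqrt((14.9482+7.2)/2) = sqrt(11.0741) = 3.3278
sqrt((|z|-a)/2) = sqrt((14.9482-7.2)/2) = sqrt(3.8741) = 1.9683

±(3.3278 + 1.9683i) i.e. 3.3278 + 1.9683i and -3.3278 - 1.9683i


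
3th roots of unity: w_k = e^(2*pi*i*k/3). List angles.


The 3th roots of unity are cis(360k/3°) for k=0..2
Angle step = 360/3 = 120°
Primitive root: cis(120°)
Primitive root = -0.5000 + 0.8660i

3 roots at angles: 0°, 120°, 240°


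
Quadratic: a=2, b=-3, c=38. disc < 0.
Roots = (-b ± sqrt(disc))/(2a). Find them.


disc = (-3)^2 - 4*2*38 = 9 - 304 = -295
sqrt(|disc|) = sqrt(295) = 17.1756
Real part = 3/(2*2) = 0.7500
Imag part = 17.1756/(2*2) = 4.2939

0.7500 ± 4.2939i


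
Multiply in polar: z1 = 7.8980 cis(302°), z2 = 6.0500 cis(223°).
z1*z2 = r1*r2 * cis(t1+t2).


r = 7.8980 * 6.0500 = 47.7829
theta = 302° + 223° = 525° = 165° (mod 360)

47.7829 cis(165°)


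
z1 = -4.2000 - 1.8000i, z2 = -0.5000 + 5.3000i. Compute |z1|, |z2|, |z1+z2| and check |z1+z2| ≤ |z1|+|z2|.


|z1| = sqrt((-4.2)^2 + (-1.8)^2) = sqrt(20.88) = 4.5695
|z2| = sqrt((-0.5)^2 + 5.3^2) = sqrt(28.34) = 5.3235
z1+z2 = -4.7000 + 3.5000i
|z1+z2| = sqrt(34.34) = 5.8600
|z1|+|z2| = 4.5695 + 5.3235 = 9.8930

|z1+z2| = 5.8600 ≤ |z1|+|z2| = 9.8930 (verified)


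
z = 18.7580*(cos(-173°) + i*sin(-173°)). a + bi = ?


a = 18.7580*cos(-173°) = 18.7580*(-0.992546) = -18.6182
b = 18.7580*sin(-173°) = 18.7580*(-0.12187) = -2.2860

-18.6182 - 2.2860i


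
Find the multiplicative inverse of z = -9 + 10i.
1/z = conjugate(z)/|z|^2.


|z|^2 = 81+100 = 181
1/z = (-9 - 10i)/181

1/z = -0.0497 - 0.0552i


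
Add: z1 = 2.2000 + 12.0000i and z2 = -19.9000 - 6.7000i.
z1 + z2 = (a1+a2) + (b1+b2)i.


Real: 2.2 - 19.9 = -17.7
Imag: 12 - 6.7 = 5.3

-17.7000 + 5.3000i


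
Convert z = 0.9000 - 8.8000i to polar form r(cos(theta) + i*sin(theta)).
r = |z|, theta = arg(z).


r = sqrt(0.81+77.44) = sqrt(78.25) = 8.8459
theta = atan2(-8.8, 0.9) = -84.1605 degrees

r = 8.8459, theta = -84.1605 degrees


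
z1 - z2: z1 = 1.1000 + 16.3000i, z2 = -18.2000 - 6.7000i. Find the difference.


Real: 1.1 + 18.2 = 19.3
Imag: 16.3 + 6.7 = 23

19.3000 + 23.0000i


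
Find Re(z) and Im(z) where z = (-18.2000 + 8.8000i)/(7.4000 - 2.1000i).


Multiply by conjugate: (-18.2000 + 8.8000i)(7.4000 + 2.1000i) / (7.4^2 + (-2.1)^2)
Numerator real = -18.2*7.4 + 8.8*(-2.1) = -153.16
Numerator imag = 8.8*7.4 - (-18.2)*(-2.1) = 26.9
Denominator = 59.17
Re(z) = -153.16/59.17 = -2.5885
Im(z) = 26.9/59.17 = 0.4546

Re(z) = -2.5885, Im(z) = 0.4546


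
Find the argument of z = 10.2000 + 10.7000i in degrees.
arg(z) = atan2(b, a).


Re = 10.2, Im = 10.7
arg = atan2(10.7, 10.2) = 46.3705 degrees

arg(z) = 46.3705 degrees


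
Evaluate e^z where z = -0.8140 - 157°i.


e^-0.8140 = 0.4431
cos(-157°) = -0.9205
sin(-157°) = -0.3907
Real = 0.4431*(-0.9205) = -0.4079
Imag = 0.4431*(-0.3907) = -0.1731

-0.4079 - 0.1731i


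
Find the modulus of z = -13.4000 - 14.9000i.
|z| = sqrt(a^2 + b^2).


|z| = sqrt((-13.4)^2 + (-14.9)^2) = sqrt(179.56 + 222.01) = sqrt(401.57) = 20.0392

|z| = 20.0392


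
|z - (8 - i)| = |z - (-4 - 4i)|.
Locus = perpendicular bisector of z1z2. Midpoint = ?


Equal distances means the locus is the perpendicular bisector of z1 and z2.
Midpoint = ((8+(-4))/2, (-1+(-4))/2) = (2.0000, -2.5000)

Perpendicular bisector through (2.0000, -2.5000)


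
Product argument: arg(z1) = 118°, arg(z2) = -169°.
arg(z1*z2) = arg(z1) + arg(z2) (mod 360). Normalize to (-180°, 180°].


arg(z1*z2) = 118° - 169° = -51°
Normalized to (-180°, 180°]: -51°

-51°


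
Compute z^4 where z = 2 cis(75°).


r^4 = 2^4 = 16
n*theta = 4*75° = 300° = 300° (mod 360)
a = 16*cos(300°) = 8.0000
b = 16*sin(300°) = -13.8564

16 cis(300°) = 8.0000 - 13.8564i


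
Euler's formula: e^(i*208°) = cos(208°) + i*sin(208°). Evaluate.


cos(208°) = -0.8829
sin(208°) = -0.4695

e^(i*208°) = -0.8829 - 0.4695i


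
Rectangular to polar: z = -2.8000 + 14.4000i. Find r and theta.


r = sqrt(7.84+207.36) = sqrt(215.2) = 14.6697
theta = atan2(14.4, -2.8) = 101.0035 degrees

r = 14.6697, theta = 101.0035 degrees


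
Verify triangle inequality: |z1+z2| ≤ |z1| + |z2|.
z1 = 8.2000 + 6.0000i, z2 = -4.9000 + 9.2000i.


|z1| = sqrt(8.2^2 + 6^2) = sqrt(103.24) = 10.1607
|z2| = sqrt((-4.9)^2 + 9.2^2) = sqrt(108.65) = 10.4235
z1+z2 = 3.3000 + 15.2000i
|z1+z2| = sqrt(241.93) = 15.5541
|z1|+|z2| = 10.1607 + 10.4235 = 20.5842

|z1+z2| = 15.5541 ≤ |z1|+|z2| = 20.5842 (verified)


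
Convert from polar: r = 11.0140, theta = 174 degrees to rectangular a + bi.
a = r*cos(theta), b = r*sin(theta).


a = 11.0140*cos(174°) = 11.0140*(-0.994522) = -10.9537
b = 11.0140*sin(174°) = 11.0140*0.10453 = 1.1513

-10.9537 + 1.1513i


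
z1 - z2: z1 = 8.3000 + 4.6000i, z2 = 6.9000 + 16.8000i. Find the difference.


Real: 8.3 - 6.9 = 1.4
Imag: 4.6 - 16.8 = -12.2

1.4000 - 12.2000i


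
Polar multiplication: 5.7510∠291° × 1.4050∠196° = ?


r = 5.7510 * 1.4050 = 8.0802
theta = 291° + 196° = 487° = 127° (mod 360)

8.0802 cis(127°)


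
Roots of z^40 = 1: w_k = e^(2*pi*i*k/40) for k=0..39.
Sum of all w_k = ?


The sum of all 40th roots of unity is 0.
Geometric series: (1 - w^40)/(1 - w) = (1-1)/(1-w) = 0 since w^40 = 1, w ≠ 1.
Alternatively: coefficient of z^39 in z^40 - 1 is 0.

0


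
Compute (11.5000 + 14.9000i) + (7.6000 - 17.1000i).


Real: 11.5 + 7.6 = 19.1
Imag: 14.9 - 17.1 = -2.2

19.1000 - 2.2000i


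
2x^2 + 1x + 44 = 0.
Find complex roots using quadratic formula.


disc = 1^2 - 4*2*44 = 1 - 352 = -351
sqrt(|disc|) = sqrt(351) = 18.7350
Real part = -1/(2*2) = -0.2500
Imag part = 18.7350/(2*2) = 4.6837

-0.2500 ± 4.6837i


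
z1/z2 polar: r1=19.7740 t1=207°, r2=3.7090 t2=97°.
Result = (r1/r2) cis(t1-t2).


r = 19.7740 / 3.7090 = 5.3314
theta = 207° - 97° = 110° = 110° (mod 360)

5.3314 cis(110°)


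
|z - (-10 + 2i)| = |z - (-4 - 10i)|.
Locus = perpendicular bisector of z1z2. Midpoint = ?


Equal distances means the locus is the perpendicular bisector of z1 and z2.
Midpoint = ((-10+(-4))/2, (2+(-10))/2) = (-7.0000, -4.0000)

Perpendicular bisector through (-7.0000, -4.0000)


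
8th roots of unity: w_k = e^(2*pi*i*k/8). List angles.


The 8th roots of unity are cis(360k/8°) for k=0..7
Angle step = 360/8 = 45°
Primitive root: cis(45°)
Primitive root = 0.7071 + 0.7071i

8 roots at angles: 0°, 45°, 90°, 135°, 180°, 225°, 270°, 315°


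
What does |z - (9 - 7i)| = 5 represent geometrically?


|z - z0| = r is a circle with center z0 and radius r.
Center = (9, -7), radius = 5

Circle with center (9, -7) and radius 5


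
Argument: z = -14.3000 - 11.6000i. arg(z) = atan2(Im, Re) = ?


Re = -14.3, Im = -11.6
arg = atan2(-11.6, -14.3) = -140.9514 degrees

arg(z) = -140.9514 degrees


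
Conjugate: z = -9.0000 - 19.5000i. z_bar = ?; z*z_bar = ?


z_bar = -9.0000 + 19.5000i
z*z_bar = (-9)^2 + (-19.5)^2 = 81 + 380.25 = 461.25

z_bar = -9.0000 + 19.5000i, z*z_bar = 461.25


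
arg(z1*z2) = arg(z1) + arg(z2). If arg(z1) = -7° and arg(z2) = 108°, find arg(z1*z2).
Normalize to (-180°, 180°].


arg(z1*z2) = -7° + 108° = 101°
Normalized to (-180°, 180°]: 101°

101°


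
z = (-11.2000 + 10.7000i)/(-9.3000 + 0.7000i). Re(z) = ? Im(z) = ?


Multiply by conjugate: (-11.2000 + 10.7000i)(-9.3000 - 0.7000i) / ((-9.3)^2 + 0.7^2)
Numerator real = -11.2*(-9.3) + 10.7*0.7 = 111.65
Numerator imag = 10.7*(-9.3) - (-11.2)*0.7 = -91.67
Denominator = 86.98
Re(z) = 111.65/86.98 = 1.2836
Im(z) = -91.67/86.98 = -1.0539

Re(z) = 1.2836, Im(z) = -1.0539


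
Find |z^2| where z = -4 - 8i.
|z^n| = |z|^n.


|z| = sqrt(16+64) = sqrt(80) = 8.9443
|z^2| = |z|^2 = (sqrt(80))^2 = 80

|z^2| = 80


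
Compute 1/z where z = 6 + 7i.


|z|^2 = 36+49 = 85
1/z = (6 - 7i)/85

1/z = 0.0706 - 0.0824i


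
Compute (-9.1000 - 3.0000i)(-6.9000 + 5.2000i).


Real = -9.1*(-6.9) - (-3)*5.2 = 62.79 - (-15.6) = 78.39
Imag = -9.1*5.2 - (6.9)*(-3) = -47.32 + 20.7 = -26.62

78.3900 - 26.6200i


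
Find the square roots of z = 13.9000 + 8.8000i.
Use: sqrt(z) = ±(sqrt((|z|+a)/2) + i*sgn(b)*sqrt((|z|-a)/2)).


|z| = sqrt(193.21+77.44) = 16.4514
sqrt((|z|+a)/2) = sqrt((16.4514+13.9)/2) = sqrt(15.1757) = 3.8956
sqrt((|z|-a)/2) = sqrt((16.4514-13.9)/2) = sqrt(1.2757) = 1.1295

±(3.8956 + 1.1295i) i.e. 3.8956 + 1.1295i and -3.8956 - 1.1295i


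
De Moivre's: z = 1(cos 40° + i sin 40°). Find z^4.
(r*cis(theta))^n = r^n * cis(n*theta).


r^4 = 1^4 = 1
n*theta = 4*40° = 160° = 160° (mod 360)
a = 1*cos(160°) = -0.9397
b = 1*sin(160°) = 0.3420

1 cis(160°) = -0.9397 + 0.3420i


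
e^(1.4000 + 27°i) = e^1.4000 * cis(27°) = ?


e^1.4000 = 4.0552
cos(27°) = 0.891
sin(27°) = 0.45399
Real = 4.0552*0.891 = 3.6132
Imag = 4.0552*0.45399 = 1.8410

3.6132 + 1.8410i


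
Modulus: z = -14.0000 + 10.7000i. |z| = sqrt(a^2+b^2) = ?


|z| = sqrt((-14)^2 + 10.7^2) = sqrt(196 + 114.49) = sqrt(310.49) = 17.6207

|z| = 17.6207


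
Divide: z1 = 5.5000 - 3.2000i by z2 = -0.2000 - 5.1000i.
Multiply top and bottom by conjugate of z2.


Conjugate of z2 = -0.2000 + 5.1000i
Numerator: (5.5000 - 3.2000i)(-0.2000 + 5.1000i) = 15.2200 + 28.6900i
Denominator: (-0.2)^2 + (-5.1)^2 = 26.05
Result = (15.2200 + 28.6900i)/26.05

0.5843 + 1.1013i


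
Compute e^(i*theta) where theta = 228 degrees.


cos(228°) = -0.6691
sin(228°) = -0.7431

e^(i*228°) = -0.6691 - 0.7431i


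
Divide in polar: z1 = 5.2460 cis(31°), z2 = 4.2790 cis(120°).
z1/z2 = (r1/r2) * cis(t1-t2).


r = 5.2460 / 4.2790 = 1.2260
theta = 31° - 120° = -89° = 271° (mod 360)

1.2260 cis(271°)


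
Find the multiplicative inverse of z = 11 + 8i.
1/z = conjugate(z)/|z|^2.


|z|^2 = 121+64 = 185
1/z = (11 - 8i)/185

1/z = 0.0595 - 0.0432i


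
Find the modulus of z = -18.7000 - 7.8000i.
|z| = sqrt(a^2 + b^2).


|z| = sqrt((-18.7)^2 + (-7.8)^2) = sqrt(349.69 + 60.84) = sqrt(410.53) = 20.2615

|z| = 20.2615


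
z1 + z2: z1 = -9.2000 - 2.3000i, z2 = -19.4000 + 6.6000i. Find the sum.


Real: -9.2 - 19.4 = -28.6
Imag: -2.3 + 6.6 = 4.3

-28.6000 + 4.3000i


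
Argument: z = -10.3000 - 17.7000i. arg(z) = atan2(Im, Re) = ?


Re = -10.3, Im = -17.7
arg = atan2(-17.7, -10.3) = -120.1960 degrees

arg(z) = -120.1960 degrees


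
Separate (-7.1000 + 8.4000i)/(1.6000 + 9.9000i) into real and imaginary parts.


Multiply by conjugate: (-7.1000 + 8.4000i)(1.6000 - 9.9000i) / (1.6^2 + 9.9^2)
Numerator real = -7.1*1.6 + 8.4*9.9 = 71.8
Numerator imag = 8.4*1.6 - (-7.1)*9.9 = 83.73
Denominator = 100.57
Re(z) = 71.8/100.57 = 0.7139
Im(z) = 83.73/100.57 = 0.8326

Re(z) = 0.7139, Im(z) = 0.8326


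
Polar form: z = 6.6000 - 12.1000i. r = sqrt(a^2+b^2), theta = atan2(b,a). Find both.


r = sqrt(43.56+146.41) = sqrt(189.97) = 13.7830
theta = atan2(-12.1, 6.6) = -61.3895 degrees

r = 13.7830, theta = -61.3895 degrees


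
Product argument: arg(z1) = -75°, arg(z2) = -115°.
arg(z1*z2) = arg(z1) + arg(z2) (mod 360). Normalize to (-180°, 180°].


arg(z1*z2) = -75° - 115° = -190°
Normalized to (-180°, 180°]: 170°

170°


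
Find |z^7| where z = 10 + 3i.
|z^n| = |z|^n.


|z| = sqrt(100+9) = sqrt(109) = 10.4403
|z^7| = |z|^7 = (sqrt(109))^7 = 109^3 * sqrt(109) = 1295029*sqrt(109)

|z^7| = 1295029*sqrt(109) ≈ 13520499.6979


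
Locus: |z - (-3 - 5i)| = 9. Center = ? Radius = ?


|z - z0| = r is a circle with center z0 and radius r.
Center = (-3, -5), radius = 9

Circle with center (-3, -5) and radius 9


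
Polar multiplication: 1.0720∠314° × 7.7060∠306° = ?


r = 1.0720 * 7.7060 = 8.2608
theta = 314° + 306° = 620° = 260° (mod 360)

8.2608 cis(260°)


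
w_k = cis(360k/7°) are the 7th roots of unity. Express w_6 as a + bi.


Angle = 360*6/7 = 308.5714°
a = cos(308.5714°) = 0.6235
b = sin(308.5714°) = -0.7818

0.6235 - 0.7818i


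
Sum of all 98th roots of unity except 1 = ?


With w = e^(2*pi*i/98), all 98 of the 98th roots of unity w^0 = 1, w, ..., w^(97) sum to 0: 1 + w + ... + w^(97) = (1 - w^98)/(1 - w) = 0 since w^98 = 1, w ≠ 1.
Removing the root 1: w + w^2 + ... + w^(97) = 0 - 1 = -1

Sum = -1


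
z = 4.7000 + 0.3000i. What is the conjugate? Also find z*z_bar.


z_bar = 4.7000 - 0.3000i
z*z_bar = 4.7^2 + 0.3^2 = 22.09 + 0.09 = 22.18

z_bar = 4.7000 - 0.3000i, z*z_bar = 22.18


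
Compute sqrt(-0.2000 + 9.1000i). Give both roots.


|z| = sqrt(0.04+82.81) = 9.1022
sqrt((|z|+a)/2) = sqrt((9.1022+(-0.2))/2) = sqrt(4.4511) = 2.1098
sqrt((|z|-a)/2) = sqrt((9.1022-(-0.2))/2) = sqrt(4.6511) = 2.1566

±(2.1098 + 2.1566i) i.e. 2.1098 + 2.1566i and -2.1098 - 2.1566i


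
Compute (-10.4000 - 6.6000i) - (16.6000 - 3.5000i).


Real: -10.4 - 16.6 = -27
Imag: -6.6 + 3.5 = -3.1

-27.0000 - 3.1000i


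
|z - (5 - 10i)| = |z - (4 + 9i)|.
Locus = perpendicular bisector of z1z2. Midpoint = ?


Equal distances means the locus is the perpendicular bisector of z1 and z2.
Midpoint = ((5+4)/2, (-10+9)/2) = (4.5000, -0.5000)

Perpendicular bisector through (4.5000, -0.5000)


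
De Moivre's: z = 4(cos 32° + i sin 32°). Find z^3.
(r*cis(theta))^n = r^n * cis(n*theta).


r^3 = 4^3 = 64
n*theta = 3*32° = 96° = 96° (mod 360)
a = 64*cos(96°) = -6.6898
b = 64*sin(96°) = 63.6494

64 cis(96°) = -6.6898 + 63.6494i


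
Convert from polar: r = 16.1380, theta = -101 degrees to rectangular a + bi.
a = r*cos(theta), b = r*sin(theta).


a = 16.1380*cos(-101°) = 16.1380*(-0.19081) = -3.0793
b = 16.1380*sin(-101°) = 16.1380*(-0.98163) = -15.8415

-3.0793 - 15.8415i


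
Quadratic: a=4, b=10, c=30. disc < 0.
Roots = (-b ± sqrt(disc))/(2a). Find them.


disc = 10^2 - 4*4*30 = 100 - 480 = -380
sqrt(|disc|) = sqrt(380) = 19.4936
Real part = -10/(2*4) = -1.2500
Imag part = 19.4936/(2*4) = 2.4367

-1.2500 ± 2.4367i


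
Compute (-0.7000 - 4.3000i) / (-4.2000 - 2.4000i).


Conjugate of z2 = -4.2000 + 2.4000i
Numerator: (-0.7000 - 4.3000i)(-4.2000 + 2.4000i) = 13.2600 + 16.3800i
Denominator: (-4.2)^2 + (-2.4)^2 = 23.4
Result = (13.2600 + 16.3800i)/23.4

0.5667 + 0.7000i


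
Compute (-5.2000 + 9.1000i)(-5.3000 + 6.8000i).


Real = -5.2*(-5.3) - 9.1*6.8 = 27.56 - 61.88 = -34.32
Imag = -5.2*6.8 - (5.3)*9.1 = -35.36 - (48.23) = -83.59

-34.3200 - 83.5900i


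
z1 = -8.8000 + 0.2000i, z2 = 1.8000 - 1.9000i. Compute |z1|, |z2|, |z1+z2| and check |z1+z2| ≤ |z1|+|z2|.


|z1| = sqrt((-8.8)^2 + 0.2^2) = sqrt(77.48) = 8.8023
|z2| = sqrt(1.8^2 + (-1.9)^2) = sqrt(6.85) = 2.6173
z1+z2 = -7.0000 - 1.7000i
|z1+z2| = sqrt(51.89) = 7.2035
|z1|+|z2| = 8.8023 + 2.6173 = 11.4196

|z1+z2| = 7.2035 ≤ |z1|+|z2| = 11.4196 (verified)


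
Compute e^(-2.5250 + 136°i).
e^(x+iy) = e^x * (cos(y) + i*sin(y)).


e^-2.5250 = 0.0801
cos(136°) = -0.7193
sin(136°) = 0.6947
Real = 0.0801*(-0.7193) = -0.0576
Imag = 0.0801*0.6947 = 0.0556

-0.0576 + 0.0556i


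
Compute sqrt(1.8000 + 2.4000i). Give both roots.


|z| = sqrt(3.24+5.76) = 3.0000
sqrt((|z|+a)/2) = sqrt((3.0000+1.8)/2) = sqrt(2.4000) = 1.5492
sqrt((|z|-a)/2) = sqrt((3.0000-1.8)/2) = sqrt(0.6000) = 0.7746

±(1.5492 + 0.7746i) i.e. 1.5492 + 0.7746i and -1.5492 - 0.7746i


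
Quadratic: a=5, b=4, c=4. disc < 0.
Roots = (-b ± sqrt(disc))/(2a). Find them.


disc = 4^2 - 4*5*4 = 16 - 80 = -64
sqrt(|disc|) = sqrt(64) = 8.0000
Real part = -4/(2*5) = -0.4000
Imag part = 8.0000/(2*5) = 0.8000

-0.4000 ± 0.8000i


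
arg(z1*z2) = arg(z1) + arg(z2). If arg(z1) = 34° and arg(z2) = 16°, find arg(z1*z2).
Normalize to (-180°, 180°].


arg(z1*z2) = 34° + 16° = 50°
Normalized to (-180°, 180°]: 50°

50°


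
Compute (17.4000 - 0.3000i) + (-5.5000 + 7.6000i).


Real: 17.4 - 5.5 = 11.9
Imag: -0.3 + 7.6 = 7.3

11.9000 + 7.3000i


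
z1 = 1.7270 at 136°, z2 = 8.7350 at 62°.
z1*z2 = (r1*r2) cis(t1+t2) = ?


r = 1.7270 * 8.7350 = 15.0853
theta = 136° + 62° = 198° = 198° (mod 360)

15.0853 cis(198°)


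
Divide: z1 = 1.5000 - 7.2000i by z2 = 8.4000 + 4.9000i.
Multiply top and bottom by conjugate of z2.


Conjugate of z2 = 8.4000 - 4.9000i
Numerator: (1.5000 - 7.2000i)(8.4000 - 4.9000i) = -22.6800 - 67.8300i
Denominator: 8.4^2 + 4.9^2 = 94.57
Result = (-22.6800 - 67.8300i)/94.57

-0.2398 - 0.7172i


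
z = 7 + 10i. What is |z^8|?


|z| = sqrt(49+100) = sqrt(149) = 12.2066
|z^8| = |z|^8 = (sqrt(149))^8 = 149^4 = 492884401

|z^8| = 492884401


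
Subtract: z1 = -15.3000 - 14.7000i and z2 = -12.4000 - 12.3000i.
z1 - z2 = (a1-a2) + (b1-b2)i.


Real: -15.3 + 12.4 = -2.9
Imag: -14.7 + 12.3 = -2.4

-2.9000 - 2.4000i


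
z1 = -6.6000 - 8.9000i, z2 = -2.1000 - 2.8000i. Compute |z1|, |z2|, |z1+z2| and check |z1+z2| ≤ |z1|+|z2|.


|z1| = sqrt((-6.6)^2 + (-8.9)^2) = sqrt(122.77) = 11.0802
|z2| = sqrt((-2.1)^2 + (-2.8)^2) = sqrt(12.25) = 3.5000
z1+z2 = -8.7000 - 11.7000i
|z1+z2| = sqrt(212.58) = 14.5801
|z1|+|z2| = 11.0802 + 3.5000 = 14.5802

|z1+z2| = 14.5801 ≤ |z1|+|z2| = 14.5802 (verified)


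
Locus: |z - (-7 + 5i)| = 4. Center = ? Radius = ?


|z - z0| = r is a circle with center z0 and radius r.
Center = (-7, 5), radius = 4

Circle with center (-7, 5) and radius 4


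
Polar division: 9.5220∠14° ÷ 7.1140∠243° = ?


r = 9.5220 / 7.1140 = 1.3385
theta = 14° - 243° = -229° = 131° (mod 360)

1.3385 cis(131°)


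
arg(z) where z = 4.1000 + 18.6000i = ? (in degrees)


Re = 4.1, Im = 18.6
arg = atan2(18.6, 4.1) = 77.5691 degrees

arg(z) = 77.5691 degrees


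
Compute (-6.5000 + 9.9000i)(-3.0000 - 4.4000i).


Real = -6.5*(-3) - 9.9*(-4.4) = 19.5 - (-43.56) = 63.06
Imag = -6.5*(-4.4) - (3)*9.9 = 28.6 - (29.7) = -1.1

63.0600 - 1.1000i


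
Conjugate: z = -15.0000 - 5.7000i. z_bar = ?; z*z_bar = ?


z_bar = -15.0000 + 5.7000i
z*z_bar = (-15)^2 + (-5.7)^2 = 225 + 32.49 = 257.49

z_bar = -15.0000 + 5.7000i, z*z_bar = 257.49


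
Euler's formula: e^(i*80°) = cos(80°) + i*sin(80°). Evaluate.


cos(80°) = 0.1736
sin(80°) = 0.9848

e^(i*80°) = 0.1736 + 0.9848i


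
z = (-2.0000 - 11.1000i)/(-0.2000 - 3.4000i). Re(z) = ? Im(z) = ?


Multiply by conjugate: (-2.0000 - 11.1000i)(-0.2000 + 3.4000i) / ((-0.2)^2 + (-3.4)^2)
Numerator real = -2*(-0.2) - (11.1)*(-3.4) = 38.14
Numerator imag = -11.1*(-0.2) - (-2)*(-3.4) = -4.58
Denominator = 11.6
Re(z) = 38.14/11.6 = 3.2879
Im(z) = -4.58/11.6 = -0.3948

Re(z) = 3.2879, Im(z) = -0.3948


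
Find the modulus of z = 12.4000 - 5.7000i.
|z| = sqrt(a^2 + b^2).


|z| = sqrt(12.4^2 + (-5.7)^2) = sqrt(153.76 + 32.49) = sqrt(186.25) = 13.6473

|z| = 13.6473


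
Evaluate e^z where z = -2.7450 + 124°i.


e^-2.7450 = 0.06425
cos(124°) = -0.5592
sin(124°) = 0.829
Real = 0.06425*(-0.5592) = -0.0359
Imag = 0.06425*0.829 = 0.0533

-0.0359 + 0.0533i


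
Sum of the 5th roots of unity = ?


The sum of all 5th roots of unity is 0.
Geometric series: (1 - w^5)/(1 - w) = (1-1)/(1-w) = 0 since w^5 = 1, w ≠ 1.
Alternatively: coefficient of z^4 in z^5 - 1 is 0.

0


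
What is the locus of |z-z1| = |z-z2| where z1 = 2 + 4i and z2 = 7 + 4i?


Equal distances means the locus is the perpendicular bisector of z1 and z2.
Midpoint = ((2+7)/2, (4+4)/2) = (4.5000, 4.0000)

Perpendicular bisector through (4.5000, 4.0000)


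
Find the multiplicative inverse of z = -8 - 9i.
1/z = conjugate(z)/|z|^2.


|z|^2 = 64+81 = 145
1/z = (-8 + 9i)/145

1/z = -0.0552 + 0.0621i


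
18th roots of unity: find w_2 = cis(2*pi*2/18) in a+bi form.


Angle = 360*2/18 = 40°
a = cos(40°) = 0.7660
b = sin(40°) = 0.6428

0.7660 + 0.6428i


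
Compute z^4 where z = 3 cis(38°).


r^4 = 3^4 = 81
n*theta = 4*38° = 152° = 152° (mod 360)
a = 81*cos(152°) = -71.5188
b = 81*sin(152°) = 38.0272

81 cis(152°) = -71.5188 + 38.0272i


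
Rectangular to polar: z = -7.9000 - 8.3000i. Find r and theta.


r = sqrt(62.41+68.89) = sqrt(131.3) = 11.4586
theta = atan2(-8.3, -7.9) = -133.5856 degrees

r = 11.4586, theta = -133.5856 degrees


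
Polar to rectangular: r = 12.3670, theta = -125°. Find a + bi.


a = 12.3670*cos(-125°) = 12.3670*(-0.573576) = -7.0934
b = 12.3670*sin(-125°) = 12.3670*(-0.819152) = -10.1305

-7.0934 - 10.1305i


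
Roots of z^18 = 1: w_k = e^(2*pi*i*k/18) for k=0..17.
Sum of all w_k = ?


The sum of all 18th roots of unity is 0.
Geometric series: (1 - w^18)/(1 - w) = (1-1)/(1-w) = 0 since w^18 = 1, w ≠ 1.
Alternatively: coefficient of z^17 in z^18 - 1 is 0.

0


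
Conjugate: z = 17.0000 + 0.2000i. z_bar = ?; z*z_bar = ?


z_bar = 17.0000 - 0.2000i
z*z_bar = 17^2 + 0.2^2 = 289 + 0.04 = 289.04

z_bar = 17.0000 - 0.2000i, z*z_bar = 289.04


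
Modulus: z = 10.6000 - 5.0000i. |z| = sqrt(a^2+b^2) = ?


|z| = sqrt(10.6^2 + (-5)^2) = sqrt(112.36 + 25) = sqrt(137.36) = 11.7201

|z| = 11.7201


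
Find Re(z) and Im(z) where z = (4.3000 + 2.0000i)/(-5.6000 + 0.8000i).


Multiply by conjugate: (4.3000 + 2.0000i)(-5.6000 - 0.8000i) / ((-5.6)^2 + 0.8^2)
Numerator real = 4.3*(-5.6) + 2*0.8 = -22.48
Numerator imag = 2*(-5.6) - 4.3*0.8 = -14.64
Denominator = 32
Re(z) = -22.48/32 = -0.7025
Im(z) = -14.64/32 = -0.4575

Re(z) = -0.7025, Im(z) = -0.4575


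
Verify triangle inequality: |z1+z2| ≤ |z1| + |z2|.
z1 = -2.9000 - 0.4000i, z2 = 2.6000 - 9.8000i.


|z1| = sqrt((-2.9)^2 + (-0.4)^2) = sqrt(8.57) = 2.9275
|z2| = sqrt(2.6^2 + (-9.8)^2) = sqrt(102.8) = 10.1390
z1+z2 = -0.3000 - 10.2000i
|z1+z2| = sqrt(104.13) = 10.2044
|z1|+|z2| = 2.9275 + 10.1390 = 13.0665

|z1+z2| = 10.2044 ≤ |z1|+|z2| = 13.0665 (verified)


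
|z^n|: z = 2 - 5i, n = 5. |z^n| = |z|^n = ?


|z| = sqrt(4+25) = sqrt(29) = 5.3852
|z^5| = |z|^5 = (sqrt(29))^5 = 29^2 * sqrt(29) = 841*sqrt(29)

|z^5| = 841*sqrt(29) ≈ 4528.9236


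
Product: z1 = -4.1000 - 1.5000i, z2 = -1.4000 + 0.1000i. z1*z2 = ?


Real = -4.1*(-1.4) - (-1.5)*0.1 = 5.74 - (-0.15) = 5.89
Imag = -4.1*0.1 - (1.4)*(-1.5) = -0.41 + 2.1 = 1.69

5.8900 + 1.6900i


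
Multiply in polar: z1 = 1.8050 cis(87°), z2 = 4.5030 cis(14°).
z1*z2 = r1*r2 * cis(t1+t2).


r = 1.8050 * 4.5030 = 8.1279
theta = 87° + 14° = 101° = 101° (mod 360)

8.1279 cis(101°)


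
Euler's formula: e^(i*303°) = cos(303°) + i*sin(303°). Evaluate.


cos(303°) = 0.5446
sin(303°) = -0.8387

e^(i*303°) = 0.5446 - 0.8387i


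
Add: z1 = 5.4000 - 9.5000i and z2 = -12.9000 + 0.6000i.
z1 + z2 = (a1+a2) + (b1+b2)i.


Real: 5.4 - 12.9 = -7.5
Imag: -9.5 + 0.6 = -8.9

-7.5000 - 8.9000i


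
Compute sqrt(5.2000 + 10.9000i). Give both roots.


|z| = sqrt(27.04+118.81) = 12.0768
sqrt((|z|+a)/2) = sqrt((12.0768+5.2)/2) = sqrt(8.6384) = 2.9391
sqrt((|z|-a)/2) = sqrt((12.0768-5.2)/2) = sqrt(3.4384) = 1.8543

±(2.9391 + 1.8543i) i.e. 2.9391 + 1.8543i and -2.9391 - 1.8543i


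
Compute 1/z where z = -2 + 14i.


|z|^2 = 4+196 = 200
1/z = (-2 - 14i)/200

1/z = -0.0100 - 0.0700i


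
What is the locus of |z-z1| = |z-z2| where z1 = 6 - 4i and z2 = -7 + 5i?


Equal distances means the locus is the perpendicular bisector of z1 and z2.
Midpoint = ((6+(-7))/2, (-4+5)/2) = (-0.5000, 0.5000)

Perpendicular bisector through (-0.5000, 0.5000)


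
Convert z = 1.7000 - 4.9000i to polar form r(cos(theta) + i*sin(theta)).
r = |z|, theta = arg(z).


r = sqrt(2.89+24.01) = sqrt(26.9) = 5.1865
theta = atan2(-4.9, 1.7) = -70.8664 degrees

r = 5.1865, theta = -70.8664 degrees


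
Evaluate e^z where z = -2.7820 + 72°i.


e^-2.7820 = 0.0619
cos(72°) = 0.309
sin(72°) = 0.9511
Real = 0.0619*0.309 = 0.0191
Imag = 0.0619*0.9511 = 0.0589

0.0191 + 0.0589i


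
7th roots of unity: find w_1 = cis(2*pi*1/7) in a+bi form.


Angle = 360*1/7 = 51.4286°
a = cos(51.4286°) = 0.6235
b = sin(51.4286°) = 0.7818

0.6235 + 0.7818i


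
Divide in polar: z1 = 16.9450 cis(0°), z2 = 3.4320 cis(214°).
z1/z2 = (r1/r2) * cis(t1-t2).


r = 16.9450 / 3.4320 = 4.9374
theta = 0° - 214° = -214° = 146° (mod 360)

4.9374 cis(146°)


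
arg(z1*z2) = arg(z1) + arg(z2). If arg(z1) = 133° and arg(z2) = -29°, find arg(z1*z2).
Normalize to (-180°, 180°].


arg(z1*z2) = 133° - 29° = 104°
Normalized to (-180°, 180°]: 104°

104°


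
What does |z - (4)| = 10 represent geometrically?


|z - z0| = r is a circle with center z0 and radius r.
Center = (4, 0), radius = 10

Circle with center (4, 0) and radius 10


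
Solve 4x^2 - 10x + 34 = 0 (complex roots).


disc = (-10)^2 - 4*4*34 = 100 - 544 = -444
sqrt(|disc|) = sqrt(444) = 21.0713
Real part = 10/(2*4) = 1.2500
Imag part = 21.0713/(2*4) = 2.6339

1.2500 ± 2.6339i


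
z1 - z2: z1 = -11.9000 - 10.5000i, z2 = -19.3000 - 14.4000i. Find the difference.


Real: -11.9 + 19.3 = 7.4
Imag: -10.5 + 14.4 = 3.9

7.4000 + 3.9000i


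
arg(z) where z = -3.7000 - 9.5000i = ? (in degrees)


Re = -3.7, Im = -9.5
arg = atan2(-9.5, -3.7) = -111.2796 degrees

arg(z) = -111.2796 degrees


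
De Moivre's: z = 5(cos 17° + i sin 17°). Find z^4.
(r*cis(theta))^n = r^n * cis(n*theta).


r^4 = 5^4 = 625
n*theta = 4*17° = 68° = 68° (mod 360)
a = 625*cos(68°) = 234.1291
b = 625*sin(68°) = 579.4899

625 cis(68°) = 234.1291 + 579.4899i


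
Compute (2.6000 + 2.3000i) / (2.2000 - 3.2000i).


Conjugate of z2 = 2.2000 + 3.2000i
Numerator: (2.6000 + 2.3000i)(2.2000 + 3.2000i) = -1.6400 + 13.3800i
Denominator: 2.2^2 + (-3.2)^2 = 15.08
Result = (-1.6400 + 13.3800i)/15.08

-0.1088 + 0.8873i


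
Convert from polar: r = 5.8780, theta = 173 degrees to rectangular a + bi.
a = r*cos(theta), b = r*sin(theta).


a = 5.8780*cos(173°) = 5.8780*(-0.99255) = -5.8342
b = 5.8780*sin(173°) = 5.8780*0.121869 = 0.7163

-5.8342 + 0.7163i


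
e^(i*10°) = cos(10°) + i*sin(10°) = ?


cos(10°) = 0.9848
sin(10°) = 0.1736

e^(i*10°) = 0.9848 + 0.1736i


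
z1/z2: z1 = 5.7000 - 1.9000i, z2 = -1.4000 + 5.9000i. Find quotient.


Conjugate of z2 = -1.4000 - 5.9000i
Numerator: (5.7000 - 1.9000i)(-1.4000 - 5.9000i) = -19.1900 - 30.9700i
Denominator: (-1.4)^2 + 5.9^2 = 36.77
Result = (-19.1900 - 30.9700i)/36.77

-0.5219 - 0.8423i


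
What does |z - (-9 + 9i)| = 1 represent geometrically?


|z - z0| = r is a circle with center z0 and radius r.
Center = (-9, 9), radius = 1

Circle with center (-9, 9) and radius 1


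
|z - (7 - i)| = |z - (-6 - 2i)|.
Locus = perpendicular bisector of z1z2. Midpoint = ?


Equal distances means the locus is the perpendicular bisector of z1 and z2.
Midpoint = ((7+(-6))/2, (-1+(-2))/2) = (0.5000, -1.5000)

Perpendicular bisector through (0.5000, -1.5000)


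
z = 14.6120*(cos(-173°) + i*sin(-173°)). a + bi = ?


a = 14.6120*cos(-173°) = 14.6120*(-0.99255) = -14.5031
b = 14.6120*sin(-173°) = 14.6120*(-0.12187) = -1.7808

-14.5031 - 1.7808i


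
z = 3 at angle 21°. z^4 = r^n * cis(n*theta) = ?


r^4 = 3^4 = 81
n*theta = 4*21° = 84° = 84° (mod 360)
a = 81*cos(84°) = 8.4668
b = 81*sin(84°) = 80.5563

81 cis(84°) = 8.4668 + 80.5563i


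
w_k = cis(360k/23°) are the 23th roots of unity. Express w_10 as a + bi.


Angle = 360*10/23 = 156.5217°
a = cos(156.5217°) = -0.9172
b = sin(156.5217°) = 0.3984

-0.9172 + 0.3984i


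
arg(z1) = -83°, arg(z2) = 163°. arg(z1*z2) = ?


arg(z1*z2) = -83° + 163° = 80°
Normalized to (-180°, 180°]: 80°

80°


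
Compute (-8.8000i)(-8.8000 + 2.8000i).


Real = 0*(-8.8) - (-8.8)*2.8 = 0 - (-24.64) = 24.64
Imag = 0*2.8 - (8.8)*(-8.8) = 0 + 77.44 = 77.44

24.6400 + 77.4400i


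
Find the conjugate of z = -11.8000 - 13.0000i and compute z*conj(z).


z_bar = -11.8000 + 13.0000i
z*z_bar = (-11.8)^2 + (-13)^2 = 139.24 + 169 = 308.24

z_bar = -11.8000 + 13.0000i, z*z_bar = 308.24


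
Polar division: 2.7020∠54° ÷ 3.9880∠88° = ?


r = 2.7020 / 3.9880 = 0.6775
theta = 54° - 88° = -34° = 326° (mod 360)

0.6775 cis(326°)


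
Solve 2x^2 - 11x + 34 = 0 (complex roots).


disc = (-11)^2 - 4*2*34 = 121 - 272 = -151
sqrt(|disc|) = sqrt(151) = 12.2882
Real part = 11/(2*2) = 2.7500
Imag part = 12.2882/(2*2) = 3.0721

2.7500 ± 3.0721i


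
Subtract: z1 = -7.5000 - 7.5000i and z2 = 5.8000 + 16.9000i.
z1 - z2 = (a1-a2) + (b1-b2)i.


Real: -7.5 - 5.8 = -13.3
Imag: -7.5 - 16.9 = -24.4

-13.3000 - 24.4000i


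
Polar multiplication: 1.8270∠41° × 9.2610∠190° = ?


r = 1.8270 * 9.2610 = 16.9198
theta = 41° + 190° = 231° = 231° (mod 360)

16.9198 cis(231°)


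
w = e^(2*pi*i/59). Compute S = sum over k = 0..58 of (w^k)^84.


The roots are w_k = w^k with w = e^(2*pi*i/59), and (w^k)^84 = (w^84)^k.
So S = 1 + u + u^2 + ... + u^(58) with u = w^84.
84 = 1*59 + 25, so 84 is not a multiple of 59: u = (w^59)^1 * w^25 = w^25 ≠ 1 (w is a primitive 59th root), while u^59 = (w^59)^84 = 1.
Geometric series: S = (1 - u^59)/(1 - u) = (1 - 1)/(1 - u) = 0

S = 0


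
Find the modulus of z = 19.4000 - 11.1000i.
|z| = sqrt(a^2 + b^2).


|z| = sqrt(19.4^2 + (-11.1)^2) = sqrt(376.36 + 123.21) = sqrt(499.57) = 22.3511

|z| = 22.3511


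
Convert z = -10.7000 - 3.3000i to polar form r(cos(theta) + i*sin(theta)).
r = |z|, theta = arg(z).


r = sqrt(114.49+10.89) = sqrt(125.38) = 11.1973
theta = atan2(-3.3, -10.7) = -162.8597 degrees

r = 11.1973, theta = -162.8597 degrees


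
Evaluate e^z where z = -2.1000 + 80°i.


e^-2.1000 = 0.1225
cos(80°) = 0.1736
sin(80°) = 0.9848
Real = 0.1225*0.1736 = 0.0213
Imag = 0.1225*0.9848 = 0.1206

0.0213 + 0.1206i


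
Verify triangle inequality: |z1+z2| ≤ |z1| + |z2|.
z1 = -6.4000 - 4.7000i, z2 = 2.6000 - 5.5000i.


|z1| = sqrt((-6.4)^2 + (-4.7)^2) = sqrt(63.05) = 7.9404
|z2| = sqrt(2.6^2 + (-5.5)^2) = sqrt(37.01) = 6.0836
z1+z2 = -3.8000 - 10.2000i
|z1+z2| = sqrt(118.48) = 10.8849
|z1|+|z2| = 7.9404 + 6.0836 = 14.0240

|z1+z2| = 10.8849 ≤ |z1|+|z2| = 14.0240 (verified)


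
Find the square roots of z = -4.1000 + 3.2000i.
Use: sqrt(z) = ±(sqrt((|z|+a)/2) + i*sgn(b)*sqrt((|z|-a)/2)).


|z| = sqrt(16.81+10.24) = 5.2010
sqrt((|z|+a)/2) = sqrt((5.2010+(-4.1))/2) = sqrt(0.5505) = 0.7419
sqrt((|z|-a)/2) = sqrt((5.2010-(-4.1))/2) = sqrt(4.6505) = 2.1565

±(0.7419 + 2.1565i) i.e. 0.7419 + 2.1565i and -0.7419 - 2.1565i


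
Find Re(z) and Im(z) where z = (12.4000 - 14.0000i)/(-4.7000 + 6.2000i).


Multiply by conjugate: (12.4000 - 14.0000i)(-4.7000 - 6.2000i) / ((-4.7)^2 + 6.2^2)
Numerator real = 12.4*(-4.7) - (14)*6.2 = -145.08
Numerator imag = -14*(-4.7) - 12.4*6.2 = -11.08
Denominator = 60.53
Re(z) = -145.08/60.53 = -2.3968
Im(z) = -11.08/60.53 = -0.1830

Re(z) = -2.3968, Im(z) = -0.1830


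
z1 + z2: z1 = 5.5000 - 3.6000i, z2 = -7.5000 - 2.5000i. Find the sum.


Real: 5.5 - 7.5 = -2
Imag: -3.6 - 2.5 = -6.1

-2.0000 - 6.1000i


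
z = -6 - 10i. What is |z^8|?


|z| = sqrt(36+100) = sqrt(136) = 11.6619
|z^8| = |z|^8 = (sqrt(136))^8 = 136^4 = 342102016

|z^8| = 342102016


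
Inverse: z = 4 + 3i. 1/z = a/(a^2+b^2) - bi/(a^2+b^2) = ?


|z|^2 = 16+9 = 25
1/z = (4 - 3i)/25

1/z = 0.1600 - 0.1200i


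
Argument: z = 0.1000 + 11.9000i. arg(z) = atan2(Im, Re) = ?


Re = 0.1, Im = 11.9
arg = atan2(11.9, 0.1) = 89.5185 degrees

arg(z) = 89.5185 degrees


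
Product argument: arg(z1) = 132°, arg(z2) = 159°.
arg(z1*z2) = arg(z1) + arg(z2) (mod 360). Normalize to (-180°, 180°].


arg(z1*z2) = 132° + 159° = 291°
Normalized to (-180°, 180°]: -69°

-69°


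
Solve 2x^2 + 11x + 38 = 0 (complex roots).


disc = 11^2 - 4*2*38 = 121 - 304 = -183
sqrt(|disc|) = sqrt(183) = 13.5277
Real part = -11/(2*2) = -2.7500
Imag part = 13.5277/(2*2) = 3.3819

-2.7500 ± 3.3819i


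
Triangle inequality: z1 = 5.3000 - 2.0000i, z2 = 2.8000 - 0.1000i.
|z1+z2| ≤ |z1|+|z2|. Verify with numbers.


|z1| = sqrt(5.3^2 + (-2)^2) = sqrt(32.09) = 5.6648
|z2| = sqrt(2.8^2 + (-0.1)^2) = sqrt(7.85) = 2.8018
z1+z2 = 8.1000 - 2.1000i
|z1+z2| = sqrt(70.02) = 8.3678
|z1|+|z2| = 5.6648 + 2.8018 = 8.4666

|z1+z2| = 8.3678 ≤ |z1|+|z2| = 8.4666 (verified)


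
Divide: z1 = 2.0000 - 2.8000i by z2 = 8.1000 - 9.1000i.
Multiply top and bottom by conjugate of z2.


Conjugate of z2 = 8.1000 + 9.1000i
Numerator: (2.0000 - 2.8000i)(8.1000 + 9.1000i) = 41.6800 - 4.4800i
Denominator: 8.1^2 + (-9.1)^2 = 148.42
Result = (41.6800 - 4.4800i)/148.42

0.2808 - 0.0302i


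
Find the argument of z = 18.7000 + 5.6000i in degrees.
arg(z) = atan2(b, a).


Re = 18.7, Im = 5.6
arg = atan2(5.6, 18.7) = 16.6711 degrees

arg(z) = 16.6711 degrees


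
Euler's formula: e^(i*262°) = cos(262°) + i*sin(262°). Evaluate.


cos(262°) = -0.1392
sin(262°) = -0.9903

e^(i*262°) = -0.1392 - 0.9903i


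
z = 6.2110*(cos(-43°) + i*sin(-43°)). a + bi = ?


a = 6.2110*cos(-43°) = 6.2110*0.73135 = 4.5424
b = 6.2110*sin(-43°) = 6.2110*(-0.682) = -4.2359

4.5424 - 4.2359i


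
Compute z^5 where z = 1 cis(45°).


r^5 = 1^5 = 1
n*theta = 5*45° = 225° = 225° (mod 360)
a = 1*cos(225°) = -0.7071
b = 1*sin(225°) = -0.7071

1 cis(225°) = -0.7071 - 0.7071i


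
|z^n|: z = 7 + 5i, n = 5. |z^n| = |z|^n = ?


|z| = sqrt(49+25) = sqrt(74) = 8.6023
|z^5| = |z|^5 = (sqrt(74))^5 = 74^2 * sqrt(74) = 5476*sqrt(74)

|z^5| = 5476*sqrt(74) ≈ 47106.3332


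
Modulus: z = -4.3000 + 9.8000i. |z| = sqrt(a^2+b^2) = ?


|z| = sqrt((-4.3)^2 + 9.8^2) = sqrt(18.49 + 96.04) = sqrt(114.53) = 10.7019

|z| = 10.7019


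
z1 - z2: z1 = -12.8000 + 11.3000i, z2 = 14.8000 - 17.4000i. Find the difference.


Real: -12.8 - 14.8 = -27.6
Imag: 11.3 + 17.4 = 28.7

-27.6000 + 28.7000i


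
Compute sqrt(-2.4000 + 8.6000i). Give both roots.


|z| = sqrt(5.76+73.96) = 8.9286
sqrt((|z|+a)/2) = sqrt((8.9286+(-2.4))/2) = sqrt(3.2643) = 1.8067
sqrt((|z|-a)/2) = sqrt((8.9286-(-2.4))/2) = sqrt(5.6643) = 2.3800

±(1.8067 + 2.3800i) i.e. 1.8067 + 2.3800i and -1.8067 - 2.3800i


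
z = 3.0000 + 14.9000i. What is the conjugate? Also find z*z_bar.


z_bar = 3.0000 - 14.9000i
z*z_bar = 3^2 + 14.9^2 = 9 + 222.01 = 231.01

z_bar = 3.0000 - 14.9000i, z*z_bar = 231.01


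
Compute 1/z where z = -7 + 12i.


|z|^2 = 49+144 = 193
1/z = (-7 - 12i)/193

1/z = -0.0363 - 0.0622i


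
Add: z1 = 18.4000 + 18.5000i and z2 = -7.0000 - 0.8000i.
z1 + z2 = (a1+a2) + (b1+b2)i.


Real: 18.4 - 7 = 11.4
Imag: 18.5 - 0.8 = 17.7

11.4000 + 17.7000i


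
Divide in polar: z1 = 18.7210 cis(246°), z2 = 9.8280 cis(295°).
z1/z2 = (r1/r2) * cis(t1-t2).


r = 18.7210 / 9.8280 = 1.9049
theta = 246° - 295° = -49° = 311° (mod 360)

1.9049 cis(311°)


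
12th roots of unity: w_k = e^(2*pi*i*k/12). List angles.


The 12th roots of unity are cis(360k/12°) for k=0..11
Angle step = 360/12 = 30°
Primitive root: cis(30°)
Primitive root = 0.8660 + 0.5000i

12 roots at angles: 0°, 30°, 60°, 90°, 120°, 150°, 180°, 210°, 240°, 270°, 300°, 330°


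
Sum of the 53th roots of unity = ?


The sum of all 53th roots of unity is 0.
Geometric series: (1 - w^53)/(1 - w) = (1-1)/(1-w) = 0 since w^53 = 1, w ≠ 1.
Alternatively: coefficient of z^52 in z^53 - 1 is 0.

0


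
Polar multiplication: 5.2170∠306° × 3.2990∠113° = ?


r = 5.2170 * 3.2990 = 17.2109
theta = 306° + 113° = 419° = 59° (mod 360)

17.2109 cis(59°)


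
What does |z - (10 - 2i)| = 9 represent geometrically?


|z - z0| = r is a circle with center z0 and radius r.
Center = (10, -2), radius = 9

Circle with center (10, -2) and radius 9


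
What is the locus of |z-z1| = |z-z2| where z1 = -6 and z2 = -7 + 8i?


Equal distances means the locus is the perpendicular bisector of z1 and z2.
Midpoint = ((-6+(-7))/2, (0+8)/2) = (-6.5000, 4.0000)

Perpendicular bisector through (-6.5000, 4.0000)


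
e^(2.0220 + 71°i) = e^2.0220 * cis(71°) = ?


e^2.0220 = 7.5534
cos(71°) = 0.32557
sin(71°) = 0.94552
Real = 7.5534*0.32557 = 2.4592
Imag = 7.5534*0.94552 = 7.1419

2.4592 + 7.1419i


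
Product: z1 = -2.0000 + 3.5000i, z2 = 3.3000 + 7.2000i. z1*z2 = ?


Real = -2*3.3 - 3.5*7.2 = -6.6 - 25.2 = -31.8
Imag = -2*7.2 + 3.3*3.5 = -14.4 + 11.55 = -2.85

-31.8000 - 2.8500i


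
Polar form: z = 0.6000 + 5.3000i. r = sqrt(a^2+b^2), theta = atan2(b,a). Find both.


r = sqrt(0.36+28.09) = sqrt(28.45) = 5.3339
theta = atan2(5.3, 0.6) = 83.5412 degrees

r = 5.3339, theta = 83.5412 degrees


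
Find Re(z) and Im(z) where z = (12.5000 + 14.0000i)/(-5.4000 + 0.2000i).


Multiply by conjugate: (12.5000 + 14.0000i)(-5.4000 - 0.2000i) / ((-5.4)^2 + 0.2^2)
Numerator real = 12.5*(-5.4) + 14*0.2 = -64.7
Numerator imag = 14*(-5.4) - 12.5*0.2 = -78.1
Denominator = 29.2
Re(z) = -64.7/29.2 = -2.2158
Im(z) = -78.1/29.2 = -2.6747

Re(z) = -2.2158, Im(z) = -2.6747


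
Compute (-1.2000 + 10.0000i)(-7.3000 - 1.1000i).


Real = -1.2*(-7.3) - 10*(-1.1) = 8.76 - (-11) = 19.76
Imag = -1.2*(-1.1) - (7.3)*10 = 1.32 - (73) = -71.68

19.7600 - 71.6800i


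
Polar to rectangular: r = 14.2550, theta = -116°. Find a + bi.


a = 14.2550*cos(-116°) = 14.2550*(-0.43837) = -6.2490
b = 14.2550*sin(-116°) = 14.2550*(-0.89879) = -12.8123

-6.2490 - 12.8123i


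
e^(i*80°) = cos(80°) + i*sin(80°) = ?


cos(80°) = 0.1736
sin(80°) = 0.9848

e^(i*80°) = 0.1736 + 0.9848i


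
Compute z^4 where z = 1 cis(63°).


r^4 = 1^4 = 1
n*theta = 4*63° = 252° = 252° (mod 360)
a = 1*cos(252°) = -0.3090
b = 1*sin(252°) = -0.9511

1 cis(252°) = -0.3090 - 0.9511i


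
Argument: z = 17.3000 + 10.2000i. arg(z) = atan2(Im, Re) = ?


Re = 17.3, Im = 10.2
arg = atan2(10.2, 17.3) = 30.5234 degrees

arg(z) = 30.5234 degrees


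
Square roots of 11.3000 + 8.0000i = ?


|z| = sqrt(127.69+64) = 13.8452
sqrt((|z|+a)/2) = sqrt((13.8452+11.3)/2) = sqrt(12.5726) = 3.5458
sqrt((|z|-a)/2) = sqrt((13.8452-11.3)/2) = sqrt(1.2726) = 1.1281

±(3.5458 + 1.1281i) i.e. 3.5458 + 1.1281i and -3.5458 - 1.1281i


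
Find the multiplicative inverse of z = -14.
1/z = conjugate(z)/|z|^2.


|z|^2 = 196+0 = 196
1/z = (-14 - 0i)/196

1/z = -0.0714 + 0i


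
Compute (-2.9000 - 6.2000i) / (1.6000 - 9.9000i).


Conjugate of z2 = 1.6000 + 9.9000i
Numerator: (-2.9000 - 6.2000i)(1.6000 + 9.9000i) = 56.7400 - 38.6300i
Denominator: 1.6^2 + (-9.9)^2 = 100.57
Result = (56.7400 - 38.6300i)/100.57

0.5642 - 0.3841i


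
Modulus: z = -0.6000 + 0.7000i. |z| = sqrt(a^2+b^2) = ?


|z| = sqrt((-0.6)^2 + 0.7^2) = sqrt(0.36 + 0.49) = sqrt(0.85) = 0.9220

|z| = 0.9220


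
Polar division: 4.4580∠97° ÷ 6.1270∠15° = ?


r = 4.4580 / 6.1270 = 0.7276
theta = 97° - 15° = 82° = 82° (mod 360)

0.7276 cis(82°)


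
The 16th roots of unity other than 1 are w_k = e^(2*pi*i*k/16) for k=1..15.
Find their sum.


With w = e^(2*pi*i/16), all 16 of the 16th roots of unity w^0 = 1, w, ..., w^(15) sum to 0: 1 + w + ... + w^(15) = (1 - w^16)/(1 - w) = 0 since w^16 = 1, w ≠ 1.
Removing the root 1: w + w^2 + ... + w^(15) = 0 - 1 = -1

Sum = -1


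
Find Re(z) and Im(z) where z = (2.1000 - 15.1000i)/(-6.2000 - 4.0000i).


Multiply by conjugate: (2.1000 - 15.1000i)(-6.2000 + 4.0000i) / ((-6.2)^2 + (-4)^2)
Numerator real = 2.1*(-6.2) - (15.1)*(-4) = 47.38
Numerator imag = -15.1*(-6.2) - 2.1*(-4) = 102.02
Denominator = 54.44
Re(z) = 47.38/54.44 = 0.8703
Im(z) = 102.02/54.44 = 1.8740

Re(z) = 0.8703, Im(z) = 1.8740


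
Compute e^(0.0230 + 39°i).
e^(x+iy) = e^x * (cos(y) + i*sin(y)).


e^0.0230 = 1.0233
cos(39°) = 0.7771
sin(39°) = 0.6293
Real = 1.0233*0.7771 = 0.7952
Imag = 1.0233*0.6293 = 0.6440

0.7952 + 0.6440i
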